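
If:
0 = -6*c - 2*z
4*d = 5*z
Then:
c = -z/3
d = 5*z/4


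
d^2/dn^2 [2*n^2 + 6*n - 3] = 4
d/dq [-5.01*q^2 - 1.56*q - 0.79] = -10.02*q - 1.56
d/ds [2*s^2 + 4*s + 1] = 4*s + 4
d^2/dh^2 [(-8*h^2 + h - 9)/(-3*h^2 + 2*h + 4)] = 2*(39*h^3 + 531*h^2 - 198*h + 280)/(27*h^6 - 54*h^5 - 72*h^4 + 136*h^3 + 96*h^2 - 96*h - 64)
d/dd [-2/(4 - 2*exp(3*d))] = -3*exp(3*d)/(exp(3*d) - 2)^2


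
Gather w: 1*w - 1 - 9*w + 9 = 8 - 8*w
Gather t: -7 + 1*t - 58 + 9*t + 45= 10*t - 20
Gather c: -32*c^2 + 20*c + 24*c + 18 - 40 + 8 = -32*c^2 + 44*c - 14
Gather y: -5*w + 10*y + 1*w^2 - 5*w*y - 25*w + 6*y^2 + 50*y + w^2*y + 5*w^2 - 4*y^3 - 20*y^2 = 6*w^2 - 30*w - 4*y^3 - 14*y^2 + y*(w^2 - 5*w + 60)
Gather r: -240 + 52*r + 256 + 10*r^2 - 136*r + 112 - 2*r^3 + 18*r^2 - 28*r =-2*r^3 + 28*r^2 - 112*r + 128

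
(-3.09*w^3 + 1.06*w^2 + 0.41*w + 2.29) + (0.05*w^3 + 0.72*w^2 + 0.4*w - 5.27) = -3.04*w^3 + 1.78*w^2 + 0.81*w - 2.98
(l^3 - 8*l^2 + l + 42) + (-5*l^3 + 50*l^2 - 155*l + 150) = -4*l^3 + 42*l^2 - 154*l + 192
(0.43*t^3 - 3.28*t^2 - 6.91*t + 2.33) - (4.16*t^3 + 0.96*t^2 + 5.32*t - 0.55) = -3.73*t^3 - 4.24*t^2 - 12.23*t + 2.88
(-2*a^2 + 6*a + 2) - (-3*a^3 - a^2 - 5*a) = 3*a^3 - a^2 + 11*a + 2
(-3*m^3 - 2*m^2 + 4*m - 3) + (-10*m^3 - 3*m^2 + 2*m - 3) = -13*m^3 - 5*m^2 + 6*m - 6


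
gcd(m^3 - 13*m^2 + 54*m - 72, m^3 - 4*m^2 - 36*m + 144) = m^2 - 10*m + 24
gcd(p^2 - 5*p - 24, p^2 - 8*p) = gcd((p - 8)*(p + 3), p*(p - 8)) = p - 8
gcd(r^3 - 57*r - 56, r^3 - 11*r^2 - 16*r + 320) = r - 8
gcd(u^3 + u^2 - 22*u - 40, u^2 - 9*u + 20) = u - 5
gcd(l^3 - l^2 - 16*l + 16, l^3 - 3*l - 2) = 1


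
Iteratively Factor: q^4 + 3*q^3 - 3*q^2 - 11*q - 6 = (q - 2)*(q^3 + 5*q^2 + 7*q + 3) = (q - 2)*(q + 1)*(q^2 + 4*q + 3) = (q - 2)*(q + 1)^2*(q + 3)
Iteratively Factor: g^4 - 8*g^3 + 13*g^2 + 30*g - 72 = (g - 3)*(g^3 - 5*g^2 - 2*g + 24) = (g - 3)*(g + 2)*(g^2 - 7*g + 12) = (g - 4)*(g - 3)*(g + 2)*(g - 3)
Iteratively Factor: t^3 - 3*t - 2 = (t + 1)*(t^2 - t - 2) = (t - 2)*(t + 1)*(t + 1)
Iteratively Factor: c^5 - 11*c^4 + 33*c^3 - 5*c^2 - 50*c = (c - 5)*(c^4 - 6*c^3 + 3*c^2 + 10*c) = (c - 5)*(c + 1)*(c^3 - 7*c^2 + 10*c) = (c - 5)^2*(c + 1)*(c^2 - 2*c) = (c - 5)^2*(c - 2)*(c + 1)*(c)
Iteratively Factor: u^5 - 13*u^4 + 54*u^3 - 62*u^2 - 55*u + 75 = (u - 3)*(u^4 - 10*u^3 + 24*u^2 + 10*u - 25) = (u - 5)*(u - 3)*(u^3 - 5*u^2 - u + 5) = (u - 5)*(u - 3)*(u + 1)*(u^2 - 6*u + 5) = (u - 5)*(u - 3)*(u - 1)*(u + 1)*(u - 5)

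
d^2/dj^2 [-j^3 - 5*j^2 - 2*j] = -6*j - 10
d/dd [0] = 0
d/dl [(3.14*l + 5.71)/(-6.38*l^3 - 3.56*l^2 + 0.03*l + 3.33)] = (40.0664*l^3 + 120.4678*l^2 + 40.6552*l + 10.2849)/(40.7044*l^6 + 45.4256*l^5 + 12.2908*l^4 - 42.7044*l^3 - 23.7087*l^2 + 0.1998*l + 11.0889)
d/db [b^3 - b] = 3*b^2 - 1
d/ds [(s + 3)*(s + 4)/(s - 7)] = (s^2 - 14*s - 61)/(s^2 - 14*s + 49)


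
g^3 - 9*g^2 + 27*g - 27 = (g - 3)^3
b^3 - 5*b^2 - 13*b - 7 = (b - 7)*(b + 1)^2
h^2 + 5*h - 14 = (h - 2)*(h + 7)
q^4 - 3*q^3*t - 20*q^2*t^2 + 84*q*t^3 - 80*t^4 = (q - 4*t)*(q - 2*t)^2*(q + 5*t)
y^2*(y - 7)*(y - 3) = y^4 - 10*y^3 + 21*y^2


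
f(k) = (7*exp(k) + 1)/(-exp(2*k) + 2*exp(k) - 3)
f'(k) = (7*exp(k) + 1)*(2*exp(2*k) - 2*exp(k))/(-exp(2*k) + 2*exp(k) - 3)^2 + 7*exp(k)/(-exp(2*k) + 2*exp(k) - 3)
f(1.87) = -1.45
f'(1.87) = 1.79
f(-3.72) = -0.40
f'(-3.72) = -0.06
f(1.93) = -1.34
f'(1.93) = 1.65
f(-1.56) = -0.94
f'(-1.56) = -0.68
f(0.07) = -4.24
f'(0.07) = -3.41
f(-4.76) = -0.36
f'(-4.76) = -0.02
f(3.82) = -0.16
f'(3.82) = 0.17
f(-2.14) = -0.66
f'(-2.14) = -0.35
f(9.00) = 0.00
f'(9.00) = 0.00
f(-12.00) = -0.33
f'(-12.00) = 0.00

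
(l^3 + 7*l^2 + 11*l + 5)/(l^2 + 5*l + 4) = (l^2 + 6*l + 5)/(l + 4)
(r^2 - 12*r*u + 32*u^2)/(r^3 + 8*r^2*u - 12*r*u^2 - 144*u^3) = (r - 8*u)/(r^2 + 12*r*u + 36*u^2)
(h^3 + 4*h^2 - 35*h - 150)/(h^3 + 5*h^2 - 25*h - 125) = (h - 6)/(h - 5)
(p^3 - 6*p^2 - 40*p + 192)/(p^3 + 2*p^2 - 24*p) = (p - 8)/p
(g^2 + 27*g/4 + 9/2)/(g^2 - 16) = (4*g^2 + 27*g + 18)/(4*(g^2 - 16))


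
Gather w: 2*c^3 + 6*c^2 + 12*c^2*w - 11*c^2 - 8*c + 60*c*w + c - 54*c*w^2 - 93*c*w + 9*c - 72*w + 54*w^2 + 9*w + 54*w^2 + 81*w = 2*c^3 - 5*c^2 + 2*c + w^2*(108 - 54*c) + w*(12*c^2 - 33*c + 18)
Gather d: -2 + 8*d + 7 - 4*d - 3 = 4*d + 2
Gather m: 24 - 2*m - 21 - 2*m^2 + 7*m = -2*m^2 + 5*m + 3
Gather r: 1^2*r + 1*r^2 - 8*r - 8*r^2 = -7*r^2 - 7*r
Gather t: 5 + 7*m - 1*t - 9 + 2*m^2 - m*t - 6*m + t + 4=2*m^2 - m*t + m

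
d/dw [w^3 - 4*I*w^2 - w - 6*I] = 3*w^2 - 8*I*w - 1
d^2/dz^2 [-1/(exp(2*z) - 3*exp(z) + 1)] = (-2*(2*exp(z) - 3)^2*exp(z) + (4*exp(z) - 3)*(exp(2*z) - 3*exp(z) + 1))*exp(z)/(exp(2*z) - 3*exp(z) + 1)^3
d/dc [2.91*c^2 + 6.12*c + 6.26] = 5.82*c + 6.12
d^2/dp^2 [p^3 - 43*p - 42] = 6*p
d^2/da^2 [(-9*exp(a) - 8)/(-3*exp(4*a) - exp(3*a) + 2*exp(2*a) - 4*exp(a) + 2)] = (729*exp(8*a) + 1449*exp(7*a) + 480*exp(6*a) - 1530*exp(5*a) + 808*exp(4*a) + 1266*exp(3*a) - 264*exp(2*a) + 72*exp(a) + 100)*exp(a)/(27*exp(12*a) + 27*exp(11*a) - 45*exp(10*a) + 73*exp(9*a) + 48*exp(8*a) - 156*exp(7*a) + 154*exp(6*a) - 24*exp(5*a) - 132*exp(4*a) + 172*exp(3*a) - 120*exp(2*a) + 48*exp(a) - 8)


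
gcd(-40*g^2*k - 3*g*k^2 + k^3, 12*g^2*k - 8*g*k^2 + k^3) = k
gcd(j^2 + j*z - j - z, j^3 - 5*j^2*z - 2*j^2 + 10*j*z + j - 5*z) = j - 1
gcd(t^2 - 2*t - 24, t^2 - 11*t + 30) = t - 6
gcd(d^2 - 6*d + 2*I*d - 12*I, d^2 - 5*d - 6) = d - 6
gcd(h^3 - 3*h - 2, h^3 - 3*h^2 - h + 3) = h + 1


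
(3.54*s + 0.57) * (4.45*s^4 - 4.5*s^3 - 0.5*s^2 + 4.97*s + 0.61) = 15.753*s^5 - 13.3935*s^4 - 4.335*s^3 + 17.3088*s^2 + 4.9923*s + 0.3477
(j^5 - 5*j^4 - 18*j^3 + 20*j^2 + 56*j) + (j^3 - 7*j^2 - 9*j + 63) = j^5 - 5*j^4 - 17*j^3 + 13*j^2 + 47*j + 63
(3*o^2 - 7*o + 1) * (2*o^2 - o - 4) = 6*o^4 - 17*o^3 - 3*o^2 + 27*o - 4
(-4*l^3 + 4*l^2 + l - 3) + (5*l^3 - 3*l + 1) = l^3 + 4*l^2 - 2*l - 2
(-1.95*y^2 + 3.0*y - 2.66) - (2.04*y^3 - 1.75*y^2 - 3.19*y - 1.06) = -2.04*y^3 - 0.2*y^2 + 6.19*y - 1.6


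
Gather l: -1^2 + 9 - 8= 0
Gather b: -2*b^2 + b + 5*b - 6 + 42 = -2*b^2 + 6*b + 36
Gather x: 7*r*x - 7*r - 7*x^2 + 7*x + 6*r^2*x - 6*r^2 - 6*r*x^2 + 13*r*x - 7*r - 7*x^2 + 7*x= -6*r^2 - 14*r + x^2*(-6*r - 14) + x*(6*r^2 + 20*r + 14)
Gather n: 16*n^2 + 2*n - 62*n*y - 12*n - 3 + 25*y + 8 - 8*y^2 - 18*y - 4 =16*n^2 + n*(-62*y - 10) - 8*y^2 + 7*y + 1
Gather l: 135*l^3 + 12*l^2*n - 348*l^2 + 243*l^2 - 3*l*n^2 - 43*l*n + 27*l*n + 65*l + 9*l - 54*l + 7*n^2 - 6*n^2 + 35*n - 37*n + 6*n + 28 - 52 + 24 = 135*l^3 + l^2*(12*n - 105) + l*(-3*n^2 - 16*n + 20) + n^2 + 4*n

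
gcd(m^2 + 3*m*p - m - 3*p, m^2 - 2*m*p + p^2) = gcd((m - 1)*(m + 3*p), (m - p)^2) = 1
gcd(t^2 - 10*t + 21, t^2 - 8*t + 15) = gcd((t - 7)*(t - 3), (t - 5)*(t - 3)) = t - 3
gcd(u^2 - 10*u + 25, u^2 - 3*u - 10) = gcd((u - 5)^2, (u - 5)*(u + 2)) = u - 5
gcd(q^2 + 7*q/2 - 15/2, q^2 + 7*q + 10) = q + 5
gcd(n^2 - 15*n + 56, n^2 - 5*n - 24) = n - 8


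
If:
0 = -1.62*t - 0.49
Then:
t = -0.30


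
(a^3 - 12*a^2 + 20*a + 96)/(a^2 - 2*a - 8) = (a^2 - 14*a + 48)/(a - 4)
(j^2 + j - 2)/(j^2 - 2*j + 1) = (j + 2)/(j - 1)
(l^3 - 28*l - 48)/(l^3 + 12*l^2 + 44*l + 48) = (l - 6)/(l + 6)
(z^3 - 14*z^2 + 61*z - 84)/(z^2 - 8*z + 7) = (z^2 - 7*z + 12)/(z - 1)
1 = 1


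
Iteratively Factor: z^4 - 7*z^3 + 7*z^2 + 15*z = (z)*(z^3 - 7*z^2 + 7*z + 15) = z*(z - 3)*(z^2 - 4*z - 5) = z*(z - 5)*(z - 3)*(z + 1)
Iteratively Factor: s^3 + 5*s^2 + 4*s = (s + 4)*(s^2 + s) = s*(s + 4)*(s + 1)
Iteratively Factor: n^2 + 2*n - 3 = (n + 3)*(n - 1)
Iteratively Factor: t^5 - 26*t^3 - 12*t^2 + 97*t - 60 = (t - 1)*(t^4 + t^3 - 25*t^2 - 37*t + 60) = (t - 1)*(t + 3)*(t^3 - 2*t^2 - 19*t + 20) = (t - 1)^2*(t + 3)*(t^2 - t - 20) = (t - 1)^2*(t + 3)*(t + 4)*(t - 5)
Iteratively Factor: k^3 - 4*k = (k)*(k^2 - 4) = k*(k - 2)*(k + 2)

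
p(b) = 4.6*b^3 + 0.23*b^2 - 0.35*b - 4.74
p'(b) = 13.8*b^2 + 0.46*b - 0.35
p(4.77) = 498.07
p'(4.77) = 315.83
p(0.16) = -4.77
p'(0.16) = 0.08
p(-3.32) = -169.38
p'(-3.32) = 150.23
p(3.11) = 134.77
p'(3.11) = 134.56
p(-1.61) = -22.78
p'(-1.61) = 34.68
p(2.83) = 100.37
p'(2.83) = 111.47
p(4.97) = 563.91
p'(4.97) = 342.81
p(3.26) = 155.93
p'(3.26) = 147.81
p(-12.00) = -7916.22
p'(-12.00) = 1981.33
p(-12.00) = -7916.22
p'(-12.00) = 1981.33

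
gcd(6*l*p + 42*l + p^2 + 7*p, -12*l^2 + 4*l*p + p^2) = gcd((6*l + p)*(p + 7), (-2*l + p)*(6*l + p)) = 6*l + p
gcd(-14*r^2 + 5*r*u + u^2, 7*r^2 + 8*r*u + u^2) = 7*r + u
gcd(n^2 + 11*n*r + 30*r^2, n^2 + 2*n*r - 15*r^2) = n + 5*r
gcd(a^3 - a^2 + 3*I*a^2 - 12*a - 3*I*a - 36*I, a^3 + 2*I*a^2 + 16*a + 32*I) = 1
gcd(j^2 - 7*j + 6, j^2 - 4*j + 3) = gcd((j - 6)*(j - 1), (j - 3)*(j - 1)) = j - 1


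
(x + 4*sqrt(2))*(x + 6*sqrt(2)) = x^2 + 10*sqrt(2)*x + 48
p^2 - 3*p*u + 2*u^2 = (p - 2*u)*(p - u)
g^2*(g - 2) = g^3 - 2*g^2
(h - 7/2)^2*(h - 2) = h^3 - 9*h^2 + 105*h/4 - 49/2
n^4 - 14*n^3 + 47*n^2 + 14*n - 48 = (n - 8)*(n - 6)*(n - 1)*(n + 1)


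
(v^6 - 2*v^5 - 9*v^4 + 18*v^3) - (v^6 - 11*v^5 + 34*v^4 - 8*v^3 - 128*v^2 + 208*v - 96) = 9*v^5 - 43*v^4 + 26*v^3 + 128*v^2 - 208*v + 96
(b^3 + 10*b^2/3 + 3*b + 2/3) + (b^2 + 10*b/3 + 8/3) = b^3 + 13*b^2/3 + 19*b/3 + 10/3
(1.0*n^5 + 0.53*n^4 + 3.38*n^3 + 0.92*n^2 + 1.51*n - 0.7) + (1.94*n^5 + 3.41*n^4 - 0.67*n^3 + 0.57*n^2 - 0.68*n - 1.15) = 2.94*n^5 + 3.94*n^4 + 2.71*n^3 + 1.49*n^2 + 0.83*n - 1.85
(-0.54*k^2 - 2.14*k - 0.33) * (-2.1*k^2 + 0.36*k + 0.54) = 1.134*k^4 + 4.2996*k^3 - 0.369*k^2 - 1.2744*k - 0.1782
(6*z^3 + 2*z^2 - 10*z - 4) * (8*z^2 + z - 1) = 48*z^5 + 22*z^4 - 84*z^3 - 44*z^2 + 6*z + 4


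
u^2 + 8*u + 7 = (u + 1)*(u + 7)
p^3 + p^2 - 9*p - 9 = (p - 3)*(p + 1)*(p + 3)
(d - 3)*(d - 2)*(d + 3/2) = d^3 - 7*d^2/2 - 3*d/2 + 9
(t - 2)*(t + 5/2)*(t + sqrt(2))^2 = t^4 + t^3/2 + 2*sqrt(2)*t^3 - 3*t^2 + sqrt(2)*t^2 - 10*sqrt(2)*t + t - 10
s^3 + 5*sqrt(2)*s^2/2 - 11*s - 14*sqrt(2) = (s - 2*sqrt(2))*(s + sqrt(2))*(s + 7*sqrt(2)/2)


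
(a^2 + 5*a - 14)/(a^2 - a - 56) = (a - 2)/(a - 8)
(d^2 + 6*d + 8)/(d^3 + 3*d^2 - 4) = (d + 4)/(d^2 + d - 2)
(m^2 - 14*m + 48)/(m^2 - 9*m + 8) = (m - 6)/(m - 1)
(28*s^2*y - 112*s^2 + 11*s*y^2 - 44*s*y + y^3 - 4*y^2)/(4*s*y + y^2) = 7*s - 28*s/y + y - 4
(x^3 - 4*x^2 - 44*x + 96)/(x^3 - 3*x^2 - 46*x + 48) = (x - 2)/(x - 1)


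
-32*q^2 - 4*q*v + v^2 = (-8*q + v)*(4*q + v)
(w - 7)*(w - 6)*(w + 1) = w^3 - 12*w^2 + 29*w + 42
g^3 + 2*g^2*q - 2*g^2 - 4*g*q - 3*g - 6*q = (g - 3)*(g + 1)*(g + 2*q)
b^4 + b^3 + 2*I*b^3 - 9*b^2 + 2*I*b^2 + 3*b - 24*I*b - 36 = (b - 3)*(b + 4)*(b - I)*(b + 3*I)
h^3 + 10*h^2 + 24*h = h*(h + 4)*(h + 6)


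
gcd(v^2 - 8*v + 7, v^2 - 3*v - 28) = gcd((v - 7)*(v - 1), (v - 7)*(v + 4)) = v - 7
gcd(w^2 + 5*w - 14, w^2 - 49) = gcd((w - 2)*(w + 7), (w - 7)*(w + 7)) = w + 7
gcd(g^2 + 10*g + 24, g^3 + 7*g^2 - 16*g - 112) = g + 4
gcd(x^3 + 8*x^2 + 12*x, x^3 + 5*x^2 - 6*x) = x^2 + 6*x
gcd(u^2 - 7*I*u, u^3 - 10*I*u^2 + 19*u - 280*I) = u - 7*I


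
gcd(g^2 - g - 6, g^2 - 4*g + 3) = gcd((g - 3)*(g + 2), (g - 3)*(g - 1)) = g - 3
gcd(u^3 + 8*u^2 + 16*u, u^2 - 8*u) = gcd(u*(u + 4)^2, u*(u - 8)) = u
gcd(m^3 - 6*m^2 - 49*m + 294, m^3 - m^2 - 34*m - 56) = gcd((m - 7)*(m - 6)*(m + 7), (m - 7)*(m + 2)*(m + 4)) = m - 7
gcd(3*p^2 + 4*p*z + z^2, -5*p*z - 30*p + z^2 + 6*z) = 1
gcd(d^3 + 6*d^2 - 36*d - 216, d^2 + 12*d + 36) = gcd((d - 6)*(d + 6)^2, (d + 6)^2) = d^2 + 12*d + 36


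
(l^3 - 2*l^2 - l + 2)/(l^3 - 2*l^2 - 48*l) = (-l^3 + 2*l^2 + l - 2)/(l*(-l^2 + 2*l + 48))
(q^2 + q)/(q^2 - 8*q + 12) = q*(q + 1)/(q^2 - 8*q + 12)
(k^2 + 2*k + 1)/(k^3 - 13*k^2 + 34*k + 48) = (k + 1)/(k^2 - 14*k + 48)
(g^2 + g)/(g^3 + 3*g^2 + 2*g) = 1/(g + 2)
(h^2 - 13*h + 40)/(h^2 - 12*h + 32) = (h - 5)/(h - 4)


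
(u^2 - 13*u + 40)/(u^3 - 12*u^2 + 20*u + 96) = (u - 5)/(u^2 - 4*u - 12)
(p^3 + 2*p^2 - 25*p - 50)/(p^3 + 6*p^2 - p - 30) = (p^2 - 3*p - 10)/(p^2 + p - 6)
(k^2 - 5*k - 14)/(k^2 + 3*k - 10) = (k^2 - 5*k - 14)/(k^2 + 3*k - 10)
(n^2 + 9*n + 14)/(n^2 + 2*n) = (n + 7)/n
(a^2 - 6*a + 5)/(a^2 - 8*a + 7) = (a - 5)/(a - 7)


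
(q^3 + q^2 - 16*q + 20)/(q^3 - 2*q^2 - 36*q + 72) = (q^2 + 3*q - 10)/(q^2 - 36)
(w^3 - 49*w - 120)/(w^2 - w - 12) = (w^2 - 3*w - 40)/(w - 4)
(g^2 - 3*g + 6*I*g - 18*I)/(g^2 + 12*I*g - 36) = (g - 3)/(g + 6*I)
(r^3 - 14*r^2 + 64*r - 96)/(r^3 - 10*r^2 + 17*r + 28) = (r^2 - 10*r + 24)/(r^2 - 6*r - 7)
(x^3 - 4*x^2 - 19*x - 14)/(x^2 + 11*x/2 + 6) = 2*(x^3 - 4*x^2 - 19*x - 14)/(2*x^2 + 11*x + 12)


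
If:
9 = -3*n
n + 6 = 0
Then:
No Solution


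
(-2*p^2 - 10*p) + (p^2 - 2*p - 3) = -p^2 - 12*p - 3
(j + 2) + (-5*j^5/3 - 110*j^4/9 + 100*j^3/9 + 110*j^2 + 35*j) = -5*j^5/3 - 110*j^4/9 + 100*j^3/9 + 110*j^2 + 36*j + 2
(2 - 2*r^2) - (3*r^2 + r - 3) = -5*r^2 - r + 5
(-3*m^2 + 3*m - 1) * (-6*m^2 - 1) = 18*m^4 - 18*m^3 + 9*m^2 - 3*m + 1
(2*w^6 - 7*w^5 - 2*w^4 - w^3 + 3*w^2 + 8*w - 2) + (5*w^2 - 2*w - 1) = 2*w^6 - 7*w^5 - 2*w^4 - w^3 + 8*w^2 + 6*w - 3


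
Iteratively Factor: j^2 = (j)*(j)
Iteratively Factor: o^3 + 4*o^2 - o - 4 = (o + 4)*(o^2 - 1) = (o - 1)*(o + 4)*(o + 1)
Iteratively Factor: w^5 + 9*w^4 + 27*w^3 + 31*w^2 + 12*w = (w + 1)*(w^4 + 8*w^3 + 19*w^2 + 12*w) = w*(w + 1)*(w^3 + 8*w^2 + 19*w + 12) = w*(w + 1)*(w + 3)*(w^2 + 5*w + 4) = w*(w + 1)*(w + 3)*(w + 4)*(w + 1)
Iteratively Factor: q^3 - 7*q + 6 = (q - 2)*(q^2 + 2*q - 3) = (q - 2)*(q + 3)*(q - 1)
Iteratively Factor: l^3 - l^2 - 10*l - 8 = (l + 1)*(l^2 - 2*l - 8) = (l - 4)*(l + 1)*(l + 2)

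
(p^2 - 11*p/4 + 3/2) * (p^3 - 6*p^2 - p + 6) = p^5 - 35*p^4/4 + 17*p^3 - p^2/4 - 18*p + 9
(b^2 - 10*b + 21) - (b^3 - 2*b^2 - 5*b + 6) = -b^3 + 3*b^2 - 5*b + 15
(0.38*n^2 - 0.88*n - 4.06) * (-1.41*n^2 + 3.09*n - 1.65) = -0.5358*n^4 + 2.415*n^3 + 2.3784*n^2 - 11.0934*n + 6.699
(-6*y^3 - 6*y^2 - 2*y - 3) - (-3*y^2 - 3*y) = -6*y^3 - 3*y^2 + y - 3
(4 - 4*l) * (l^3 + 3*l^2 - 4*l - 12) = -4*l^4 - 8*l^3 + 28*l^2 + 32*l - 48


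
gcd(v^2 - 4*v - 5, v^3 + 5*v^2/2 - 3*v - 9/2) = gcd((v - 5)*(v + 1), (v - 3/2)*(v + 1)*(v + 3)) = v + 1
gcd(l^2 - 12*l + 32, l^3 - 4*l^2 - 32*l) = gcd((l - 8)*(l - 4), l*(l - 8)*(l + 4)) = l - 8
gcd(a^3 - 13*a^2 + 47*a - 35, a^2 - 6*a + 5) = a^2 - 6*a + 5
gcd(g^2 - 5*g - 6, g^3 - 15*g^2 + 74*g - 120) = g - 6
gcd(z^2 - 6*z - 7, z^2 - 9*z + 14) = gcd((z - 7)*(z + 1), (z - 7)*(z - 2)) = z - 7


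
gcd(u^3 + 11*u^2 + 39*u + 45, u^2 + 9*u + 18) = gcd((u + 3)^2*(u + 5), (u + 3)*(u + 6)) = u + 3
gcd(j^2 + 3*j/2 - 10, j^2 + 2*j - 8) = j + 4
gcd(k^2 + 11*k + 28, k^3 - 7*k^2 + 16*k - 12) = 1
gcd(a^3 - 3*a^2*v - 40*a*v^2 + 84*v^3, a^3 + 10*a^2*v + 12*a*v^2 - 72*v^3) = -a^2 - 4*a*v + 12*v^2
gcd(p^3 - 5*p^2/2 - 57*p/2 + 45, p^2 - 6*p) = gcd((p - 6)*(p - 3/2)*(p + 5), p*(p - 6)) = p - 6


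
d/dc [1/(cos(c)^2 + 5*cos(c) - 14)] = (2*cos(c) + 5)*sin(c)/(cos(c)^2 + 5*cos(c) - 14)^2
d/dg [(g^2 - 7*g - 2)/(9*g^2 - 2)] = (63*g^2 + 32*g + 14)/(81*g^4 - 36*g^2 + 4)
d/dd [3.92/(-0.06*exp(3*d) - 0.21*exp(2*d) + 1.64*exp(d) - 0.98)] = (0.7056*exp(2*d) + 1.6464*exp(d) - 6.4288)*exp(d)/(0.06*exp(3*d) + 0.21*exp(2*d) - 1.64*exp(d) + 0.98)^2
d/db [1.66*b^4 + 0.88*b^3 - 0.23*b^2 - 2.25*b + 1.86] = 6.64*b^3 + 2.64*b^2 - 0.46*b - 2.25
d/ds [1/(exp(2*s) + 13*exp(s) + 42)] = (-2*exp(s) - 13)*exp(s)/(exp(2*s) + 13*exp(s) + 42)^2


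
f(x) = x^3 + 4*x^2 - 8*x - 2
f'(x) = 3*x^2 + 8*x - 8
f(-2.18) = 24.09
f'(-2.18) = -11.18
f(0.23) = -3.62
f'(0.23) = -6.00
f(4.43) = 128.00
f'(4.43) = 86.31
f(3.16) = 44.22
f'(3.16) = 47.24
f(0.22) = -3.56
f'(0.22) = -6.09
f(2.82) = 29.68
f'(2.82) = 38.42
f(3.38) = 55.27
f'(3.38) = 53.31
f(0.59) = -5.12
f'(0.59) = -2.24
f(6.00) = 310.00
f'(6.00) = 148.00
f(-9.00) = -335.00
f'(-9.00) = 163.00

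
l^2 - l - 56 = (l - 8)*(l + 7)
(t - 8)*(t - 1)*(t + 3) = t^3 - 6*t^2 - 19*t + 24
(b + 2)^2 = b^2 + 4*b + 4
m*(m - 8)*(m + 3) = m^3 - 5*m^2 - 24*m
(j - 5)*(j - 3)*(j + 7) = j^3 - j^2 - 41*j + 105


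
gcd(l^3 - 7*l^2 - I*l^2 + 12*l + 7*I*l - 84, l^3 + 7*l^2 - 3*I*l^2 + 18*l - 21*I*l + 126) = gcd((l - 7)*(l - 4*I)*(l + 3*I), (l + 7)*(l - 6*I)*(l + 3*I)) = l + 3*I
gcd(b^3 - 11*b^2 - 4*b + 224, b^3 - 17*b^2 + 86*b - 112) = b^2 - 15*b + 56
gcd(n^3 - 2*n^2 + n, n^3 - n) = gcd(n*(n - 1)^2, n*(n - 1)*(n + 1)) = n^2 - n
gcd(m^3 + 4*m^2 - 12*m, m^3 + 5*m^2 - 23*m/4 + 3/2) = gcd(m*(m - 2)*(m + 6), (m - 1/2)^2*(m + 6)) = m + 6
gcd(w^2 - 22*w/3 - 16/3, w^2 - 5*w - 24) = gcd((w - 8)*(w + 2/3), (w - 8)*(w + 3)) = w - 8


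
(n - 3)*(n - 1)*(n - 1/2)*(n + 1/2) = n^4 - 4*n^3 + 11*n^2/4 + n - 3/4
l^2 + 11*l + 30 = (l + 5)*(l + 6)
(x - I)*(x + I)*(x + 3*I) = x^3 + 3*I*x^2 + x + 3*I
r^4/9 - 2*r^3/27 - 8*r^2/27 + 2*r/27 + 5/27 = (r/3 + 1/3)^2*(r - 5/3)*(r - 1)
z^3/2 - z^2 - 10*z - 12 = (z/2 + 1)*(z - 6)*(z + 2)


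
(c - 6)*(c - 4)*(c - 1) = c^3 - 11*c^2 + 34*c - 24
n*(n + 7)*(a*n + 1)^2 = a^2*n^4 + 7*a^2*n^3 + 2*a*n^3 + 14*a*n^2 + n^2 + 7*n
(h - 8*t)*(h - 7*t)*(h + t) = h^3 - 14*h^2*t + 41*h*t^2 + 56*t^3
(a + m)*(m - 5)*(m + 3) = a*m^2 - 2*a*m - 15*a + m^3 - 2*m^2 - 15*m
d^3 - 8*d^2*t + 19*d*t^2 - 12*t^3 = (d - 4*t)*(d - 3*t)*(d - t)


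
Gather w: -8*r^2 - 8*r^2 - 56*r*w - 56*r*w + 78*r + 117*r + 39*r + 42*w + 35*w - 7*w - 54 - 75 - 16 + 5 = -16*r^2 + 234*r + w*(70 - 112*r) - 140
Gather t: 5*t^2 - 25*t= 5*t^2 - 25*t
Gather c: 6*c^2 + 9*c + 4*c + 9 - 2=6*c^2 + 13*c + 7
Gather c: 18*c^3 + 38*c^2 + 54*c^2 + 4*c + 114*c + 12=18*c^3 + 92*c^2 + 118*c + 12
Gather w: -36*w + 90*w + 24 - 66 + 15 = 54*w - 27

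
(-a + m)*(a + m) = -a^2 + m^2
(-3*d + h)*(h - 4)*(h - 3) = -3*d*h^2 + 21*d*h - 36*d + h^3 - 7*h^2 + 12*h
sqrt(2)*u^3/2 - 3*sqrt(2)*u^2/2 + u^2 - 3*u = u*(u - 3)*(sqrt(2)*u/2 + 1)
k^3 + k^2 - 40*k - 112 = (k - 7)*(k + 4)^2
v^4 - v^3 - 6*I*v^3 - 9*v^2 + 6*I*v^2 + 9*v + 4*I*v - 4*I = (v - 4*I)*(v - I)*(-I*v + I)*(I*v + 1)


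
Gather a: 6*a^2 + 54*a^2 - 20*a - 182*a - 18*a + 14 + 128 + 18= 60*a^2 - 220*a + 160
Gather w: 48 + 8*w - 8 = 8*w + 40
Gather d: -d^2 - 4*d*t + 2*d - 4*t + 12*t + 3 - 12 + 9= -d^2 + d*(2 - 4*t) + 8*t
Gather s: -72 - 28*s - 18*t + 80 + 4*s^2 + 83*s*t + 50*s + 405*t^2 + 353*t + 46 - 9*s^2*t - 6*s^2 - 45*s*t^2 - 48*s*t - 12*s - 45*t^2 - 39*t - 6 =s^2*(-9*t - 2) + s*(-45*t^2 + 35*t + 10) + 360*t^2 + 296*t + 48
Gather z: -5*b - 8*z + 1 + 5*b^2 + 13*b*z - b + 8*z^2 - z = 5*b^2 - 6*b + 8*z^2 + z*(13*b - 9) + 1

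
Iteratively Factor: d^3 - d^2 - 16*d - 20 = (d - 5)*(d^2 + 4*d + 4) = (d - 5)*(d + 2)*(d + 2)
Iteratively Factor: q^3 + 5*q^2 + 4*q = (q)*(q^2 + 5*q + 4) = q*(q + 1)*(q + 4)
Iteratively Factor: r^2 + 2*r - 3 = (r + 3)*(r - 1)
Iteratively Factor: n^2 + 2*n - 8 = (n - 2)*(n + 4)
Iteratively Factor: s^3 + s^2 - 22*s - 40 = (s - 5)*(s^2 + 6*s + 8) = (s - 5)*(s + 2)*(s + 4)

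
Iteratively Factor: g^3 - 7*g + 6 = (g - 2)*(g^2 + 2*g - 3) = (g - 2)*(g + 3)*(g - 1)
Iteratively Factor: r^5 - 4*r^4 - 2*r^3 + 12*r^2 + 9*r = (r - 3)*(r^4 - r^3 - 5*r^2 - 3*r) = r*(r - 3)*(r^3 - r^2 - 5*r - 3) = r*(r - 3)*(r + 1)*(r^2 - 2*r - 3) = r*(r - 3)*(r + 1)^2*(r - 3)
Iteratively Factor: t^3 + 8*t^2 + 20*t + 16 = (t + 2)*(t^2 + 6*t + 8) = (t + 2)*(t + 4)*(t + 2)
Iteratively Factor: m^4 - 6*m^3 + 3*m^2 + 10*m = (m)*(m^3 - 6*m^2 + 3*m + 10) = m*(m - 2)*(m^2 - 4*m - 5) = m*(m - 5)*(m - 2)*(m + 1)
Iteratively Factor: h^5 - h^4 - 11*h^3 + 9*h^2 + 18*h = (h - 2)*(h^4 + h^3 - 9*h^2 - 9*h) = h*(h - 2)*(h^3 + h^2 - 9*h - 9) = h*(h - 3)*(h - 2)*(h^2 + 4*h + 3) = h*(h - 3)*(h - 2)*(h + 3)*(h + 1)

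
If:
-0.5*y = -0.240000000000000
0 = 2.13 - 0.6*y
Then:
No Solution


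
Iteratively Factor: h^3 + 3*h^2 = (h)*(h^2 + 3*h) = h^2*(h + 3)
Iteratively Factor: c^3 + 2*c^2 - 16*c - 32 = (c + 4)*(c^2 - 2*c - 8) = (c - 4)*(c + 4)*(c + 2)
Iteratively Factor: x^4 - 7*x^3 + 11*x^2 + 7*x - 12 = (x - 3)*(x^3 - 4*x^2 - x + 4) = (x - 3)*(x + 1)*(x^2 - 5*x + 4) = (x - 3)*(x - 1)*(x + 1)*(x - 4)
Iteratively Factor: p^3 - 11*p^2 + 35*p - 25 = (p - 5)*(p^2 - 6*p + 5) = (p - 5)^2*(p - 1)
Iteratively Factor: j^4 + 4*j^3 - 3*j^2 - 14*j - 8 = (j - 2)*(j^3 + 6*j^2 + 9*j + 4) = (j - 2)*(j + 1)*(j^2 + 5*j + 4) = (j - 2)*(j + 1)*(j + 4)*(j + 1)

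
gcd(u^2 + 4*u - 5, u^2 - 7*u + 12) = 1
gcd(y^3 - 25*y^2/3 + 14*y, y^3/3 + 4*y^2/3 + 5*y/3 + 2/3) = 1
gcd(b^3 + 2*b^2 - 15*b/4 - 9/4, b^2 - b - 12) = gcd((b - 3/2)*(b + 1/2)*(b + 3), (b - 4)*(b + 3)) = b + 3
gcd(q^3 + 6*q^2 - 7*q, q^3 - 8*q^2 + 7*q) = q^2 - q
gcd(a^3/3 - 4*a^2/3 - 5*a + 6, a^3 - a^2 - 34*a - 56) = 1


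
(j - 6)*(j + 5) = j^2 - j - 30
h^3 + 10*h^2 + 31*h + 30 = (h + 2)*(h + 3)*(h + 5)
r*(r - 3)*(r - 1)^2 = r^4 - 5*r^3 + 7*r^2 - 3*r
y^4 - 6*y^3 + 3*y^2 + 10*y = y*(y - 5)*(y - 2)*(y + 1)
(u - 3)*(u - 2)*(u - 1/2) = u^3 - 11*u^2/2 + 17*u/2 - 3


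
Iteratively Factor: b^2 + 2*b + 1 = (b + 1)*(b + 1)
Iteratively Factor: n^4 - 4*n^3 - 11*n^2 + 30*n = (n - 2)*(n^3 - 2*n^2 - 15*n) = n*(n - 2)*(n^2 - 2*n - 15) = n*(n - 5)*(n - 2)*(n + 3)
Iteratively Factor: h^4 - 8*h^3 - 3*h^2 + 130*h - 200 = (h - 5)*(h^3 - 3*h^2 - 18*h + 40) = (h - 5)^2*(h^2 + 2*h - 8) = (h - 5)^2*(h + 4)*(h - 2)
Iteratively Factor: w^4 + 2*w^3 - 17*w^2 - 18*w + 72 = (w + 3)*(w^3 - w^2 - 14*w + 24) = (w - 3)*(w + 3)*(w^2 + 2*w - 8) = (w - 3)*(w + 3)*(w + 4)*(w - 2)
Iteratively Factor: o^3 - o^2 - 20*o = (o)*(o^2 - o - 20) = o*(o - 5)*(o + 4)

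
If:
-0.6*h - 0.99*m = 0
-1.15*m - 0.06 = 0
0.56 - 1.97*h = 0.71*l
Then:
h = 0.09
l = 0.55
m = -0.05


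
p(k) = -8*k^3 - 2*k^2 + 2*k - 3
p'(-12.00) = -3406.00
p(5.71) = -1546.14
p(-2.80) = 151.34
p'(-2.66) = -157.17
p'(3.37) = -284.05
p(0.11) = -2.81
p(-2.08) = 56.18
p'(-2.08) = -93.51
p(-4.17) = 533.98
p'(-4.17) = -398.65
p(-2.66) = 128.10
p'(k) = -24*k^2 - 4*k + 2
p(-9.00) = 5649.00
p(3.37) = -325.16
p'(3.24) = -262.90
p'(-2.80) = -174.96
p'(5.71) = -803.34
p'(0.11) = 1.27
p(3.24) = -289.61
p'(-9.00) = -1906.00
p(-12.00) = 13509.00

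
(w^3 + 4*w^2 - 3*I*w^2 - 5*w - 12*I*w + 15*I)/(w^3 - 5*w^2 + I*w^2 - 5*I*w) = (w^3 + w^2*(4 - 3*I) - w*(5 + 12*I) + 15*I)/(w*(w^2 + w*(-5 + I) - 5*I))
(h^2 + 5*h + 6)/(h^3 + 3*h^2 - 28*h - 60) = (h + 3)/(h^2 + h - 30)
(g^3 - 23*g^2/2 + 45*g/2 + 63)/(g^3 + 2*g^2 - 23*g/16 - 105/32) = 16*(g^2 - 13*g + 42)/(16*g^2 + 8*g - 35)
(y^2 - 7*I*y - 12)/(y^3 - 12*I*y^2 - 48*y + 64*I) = (y - 3*I)/(y^2 - 8*I*y - 16)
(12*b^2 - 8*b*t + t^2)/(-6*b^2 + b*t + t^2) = (-6*b + t)/(3*b + t)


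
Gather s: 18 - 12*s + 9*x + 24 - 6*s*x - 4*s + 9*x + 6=s*(-6*x - 16) + 18*x + 48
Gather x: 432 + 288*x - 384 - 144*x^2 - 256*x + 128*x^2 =-16*x^2 + 32*x + 48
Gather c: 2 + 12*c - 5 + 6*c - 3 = 18*c - 6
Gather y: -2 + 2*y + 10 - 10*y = 8 - 8*y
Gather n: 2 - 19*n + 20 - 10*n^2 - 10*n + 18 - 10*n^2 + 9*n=-20*n^2 - 20*n + 40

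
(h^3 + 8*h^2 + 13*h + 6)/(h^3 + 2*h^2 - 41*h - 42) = (h^2 + 7*h + 6)/(h^2 + h - 42)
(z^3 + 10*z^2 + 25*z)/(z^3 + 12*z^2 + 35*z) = (z + 5)/(z + 7)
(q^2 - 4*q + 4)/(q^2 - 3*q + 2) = (q - 2)/(q - 1)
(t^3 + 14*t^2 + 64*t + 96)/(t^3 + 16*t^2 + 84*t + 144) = (t + 4)/(t + 6)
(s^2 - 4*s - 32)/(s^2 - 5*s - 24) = (s + 4)/(s + 3)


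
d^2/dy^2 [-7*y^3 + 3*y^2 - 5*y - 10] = 6 - 42*y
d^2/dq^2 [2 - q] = 0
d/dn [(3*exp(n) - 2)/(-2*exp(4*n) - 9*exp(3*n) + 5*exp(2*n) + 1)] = ((3*exp(n) - 2)*(8*exp(2*n) + 27*exp(n) - 10)*exp(n) - 6*exp(4*n) - 27*exp(3*n) + 15*exp(2*n) + 3)*exp(n)/(2*exp(4*n) + 9*exp(3*n) - 5*exp(2*n) - 1)^2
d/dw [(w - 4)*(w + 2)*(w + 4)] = 3*w^2 + 4*w - 16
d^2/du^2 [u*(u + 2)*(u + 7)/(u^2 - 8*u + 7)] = 2*(143*u^3 - 357*u^2 - 147*u + 1225)/(u^6 - 24*u^5 + 213*u^4 - 848*u^3 + 1491*u^2 - 1176*u + 343)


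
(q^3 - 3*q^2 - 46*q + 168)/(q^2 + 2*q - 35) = (q^2 - 10*q + 24)/(q - 5)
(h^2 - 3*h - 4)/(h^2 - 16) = (h + 1)/(h + 4)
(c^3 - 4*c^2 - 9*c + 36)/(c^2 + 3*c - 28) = (c^2 - 9)/(c + 7)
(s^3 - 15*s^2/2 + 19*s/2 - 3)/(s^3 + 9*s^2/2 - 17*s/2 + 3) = (s - 6)/(s + 6)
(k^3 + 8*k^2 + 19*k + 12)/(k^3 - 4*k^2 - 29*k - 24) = (k + 4)/(k - 8)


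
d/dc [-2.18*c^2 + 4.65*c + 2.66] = 4.65 - 4.36*c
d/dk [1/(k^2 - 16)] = -2*k/(k^2 - 16)^2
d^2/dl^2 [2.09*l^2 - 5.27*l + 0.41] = 4.18000000000000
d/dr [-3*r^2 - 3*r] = -6*r - 3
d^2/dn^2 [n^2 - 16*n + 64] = 2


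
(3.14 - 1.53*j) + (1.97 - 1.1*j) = 5.11 - 2.63*j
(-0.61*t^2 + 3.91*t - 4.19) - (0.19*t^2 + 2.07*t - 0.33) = -0.8*t^2 + 1.84*t - 3.86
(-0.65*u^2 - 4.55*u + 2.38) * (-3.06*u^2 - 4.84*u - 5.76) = 1.989*u^4 + 17.069*u^3 + 18.4832*u^2 + 14.6888*u - 13.7088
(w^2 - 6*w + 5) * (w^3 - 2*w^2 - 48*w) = w^5 - 8*w^4 - 31*w^3 + 278*w^2 - 240*w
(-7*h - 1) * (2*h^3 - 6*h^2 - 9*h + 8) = -14*h^4 + 40*h^3 + 69*h^2 - 47*h - 8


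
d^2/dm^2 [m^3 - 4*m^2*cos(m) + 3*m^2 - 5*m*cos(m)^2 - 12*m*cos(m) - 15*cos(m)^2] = 4*m^2*cos(m) + 16*m*sin(m) + 12*m*cos(m) + 10*m*cos(2*m) + 6*m + 24*sin(m) + 10*sin(2*m) - 8*cos(m) + 30*cos(2*m) + 6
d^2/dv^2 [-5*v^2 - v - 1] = -10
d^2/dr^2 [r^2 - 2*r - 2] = 2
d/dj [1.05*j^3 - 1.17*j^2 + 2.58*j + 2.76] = 3.15*j^2 - 2.34*j + 2.58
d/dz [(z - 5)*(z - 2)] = 2*z - 7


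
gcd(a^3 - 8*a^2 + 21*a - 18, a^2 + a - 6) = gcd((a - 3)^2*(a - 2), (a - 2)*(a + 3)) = a - 2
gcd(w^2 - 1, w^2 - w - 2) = w + 1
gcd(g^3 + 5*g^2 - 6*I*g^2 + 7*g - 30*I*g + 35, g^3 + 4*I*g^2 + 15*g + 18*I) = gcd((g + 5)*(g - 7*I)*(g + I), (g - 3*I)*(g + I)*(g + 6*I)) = g + I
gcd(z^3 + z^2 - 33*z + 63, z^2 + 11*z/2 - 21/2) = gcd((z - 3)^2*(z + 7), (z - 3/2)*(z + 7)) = z + 7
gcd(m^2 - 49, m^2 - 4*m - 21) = m - 7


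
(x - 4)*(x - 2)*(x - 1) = x^3 - 7*x^2 + 14*x - 8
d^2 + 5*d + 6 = (d + 2)*(d + 3)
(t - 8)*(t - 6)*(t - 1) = t^3 - 15*t^2 + 62*t - 48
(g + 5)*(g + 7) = g^2 + 12*g + 35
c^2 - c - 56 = (c - 8)*(c + 7)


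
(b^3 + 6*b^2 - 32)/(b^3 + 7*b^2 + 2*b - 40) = (b + 4)/(b + 5)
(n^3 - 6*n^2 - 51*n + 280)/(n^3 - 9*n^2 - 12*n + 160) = (n + 7)/(n + 4)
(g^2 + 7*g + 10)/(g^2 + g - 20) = (g + 2)/(g - 4)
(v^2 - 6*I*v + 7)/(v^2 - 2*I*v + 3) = (v - 7*I)/(v - 3*I)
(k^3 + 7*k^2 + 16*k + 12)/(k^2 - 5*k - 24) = (k^2 + 4*k + 4)/(k - 8)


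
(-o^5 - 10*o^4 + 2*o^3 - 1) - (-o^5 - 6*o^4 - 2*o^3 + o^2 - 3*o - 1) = -4*o^4 + 4*o^3 - o^2 + 3*o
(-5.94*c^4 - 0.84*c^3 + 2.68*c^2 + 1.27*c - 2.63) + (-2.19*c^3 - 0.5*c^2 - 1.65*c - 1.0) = -5.94*c^4 - 3.03*c^3 + 2.18*c^2 - 0.38*c - 3.63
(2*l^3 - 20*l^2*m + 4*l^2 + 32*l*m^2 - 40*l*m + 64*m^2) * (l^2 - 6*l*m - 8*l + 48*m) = 2*l^5 - 32*l^4*m - 12*l^4 + 152*l^3*m^2 + 192*l^3*m - 32*l^3 - 192*l^2*m^3 - 912*l^2*m^2 + 512*l^2*m + 1152*l*m^3 - 2432*l*m^2 + 3072*m^3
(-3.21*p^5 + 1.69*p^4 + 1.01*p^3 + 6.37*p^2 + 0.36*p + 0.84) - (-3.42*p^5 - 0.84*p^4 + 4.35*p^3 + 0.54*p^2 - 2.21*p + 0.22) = 0.21*p^5 + 2.53*p^4 - 3.34*p^3 + 5.83*p^2 + 2.57*p + 0.62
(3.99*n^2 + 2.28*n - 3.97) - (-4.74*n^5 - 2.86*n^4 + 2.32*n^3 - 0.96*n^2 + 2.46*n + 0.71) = 4.74*n^5 + 2.86*n^4 - 2.32*n^3 + 4.95*n^2 - 0.18*n - 4.68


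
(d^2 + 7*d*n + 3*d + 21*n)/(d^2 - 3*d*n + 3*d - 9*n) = (d + 7*n)/(d - 3*n)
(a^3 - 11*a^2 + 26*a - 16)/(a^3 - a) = (a^2 - 10*a + 16)/(a*(a + 1))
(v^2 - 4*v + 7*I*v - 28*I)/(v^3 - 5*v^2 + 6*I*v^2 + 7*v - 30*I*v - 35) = (v - 4)/(v^2 - v*(5 + I) + 5*I)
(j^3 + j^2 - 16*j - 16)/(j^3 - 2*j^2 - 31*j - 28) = (j - 4)/(j - 7)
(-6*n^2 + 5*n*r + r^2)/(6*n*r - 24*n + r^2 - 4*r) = (-n + r)/(r - 4)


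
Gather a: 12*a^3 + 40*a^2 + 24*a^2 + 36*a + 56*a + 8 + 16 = 12*a^3 + 64*a^2 + 92*a + 24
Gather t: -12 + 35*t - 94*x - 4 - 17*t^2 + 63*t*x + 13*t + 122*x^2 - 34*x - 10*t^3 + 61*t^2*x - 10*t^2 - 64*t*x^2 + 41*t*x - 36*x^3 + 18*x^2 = -10*t^3 + t^2*(61*x - 27) + t*(-64*x^2 + 104*x + 48) - 36*x^3 + 140*x^2 - 128*x - 16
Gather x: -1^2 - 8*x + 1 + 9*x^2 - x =9*x^2 - 9*x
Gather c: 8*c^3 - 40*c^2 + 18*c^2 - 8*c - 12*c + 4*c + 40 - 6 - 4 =8*c^3 - 22*c^2 - 16*c + 30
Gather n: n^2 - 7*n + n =n^2 - 6*n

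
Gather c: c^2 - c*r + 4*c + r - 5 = c^2 + c*(4 - r) + r - 5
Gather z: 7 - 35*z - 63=-35*z - 56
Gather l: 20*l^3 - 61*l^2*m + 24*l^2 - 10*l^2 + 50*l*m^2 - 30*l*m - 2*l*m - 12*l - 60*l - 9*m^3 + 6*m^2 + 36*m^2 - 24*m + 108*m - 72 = 20*l^3 + l^2*(14 - 61*m) + l*(50*m^2 - 32*m - 72) - 9*m^3 + 42*m^2 + 84*m - 72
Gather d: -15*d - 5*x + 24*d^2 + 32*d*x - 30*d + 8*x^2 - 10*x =24*d^2 + d*(32*x - 45) + 8*x^2 - 15*x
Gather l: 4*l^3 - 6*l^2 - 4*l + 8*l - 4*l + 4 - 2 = 4*l^3 - 6*l^2 + 2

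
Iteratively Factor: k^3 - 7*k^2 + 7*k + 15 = (k - 5)*(k^2 - 2*k - 3) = (k - 5)*(k + 1)*(k - 3)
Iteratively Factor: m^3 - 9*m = (m + 3)*(m^2 - 3*m) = (m - 3)*(m + 3)*(m)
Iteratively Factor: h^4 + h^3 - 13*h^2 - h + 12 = (h - 3)*(h^3 + 4*h^2 - h - 4) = (h - 3)*(h + 1)*(h^2 + 3*h - 4) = (h - 3)*(h + 1)*(h + 4)*(h - 1)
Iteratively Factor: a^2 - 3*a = (a - 3)*(a)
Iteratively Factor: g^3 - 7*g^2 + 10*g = (g)*(g^2 - 7*g + 10) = g*(g - 5)*(g - 2)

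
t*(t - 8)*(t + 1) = t^3 - 7*t^2 - 8*t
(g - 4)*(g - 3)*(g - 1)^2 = g^4 - 9*g^3 + 27*g^2 - 31*g + 12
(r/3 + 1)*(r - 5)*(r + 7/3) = r^3/3 + r^2/9 - 59*r/9 - 35/3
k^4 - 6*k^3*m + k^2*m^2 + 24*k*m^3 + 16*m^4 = (k - 4*m)^2*(k + m)^2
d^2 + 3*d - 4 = (d - 1)*(d + 4)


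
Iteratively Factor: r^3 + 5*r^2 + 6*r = (r + 2)*(r^2 + 3*r) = (r + 2)*(r + 3)*(r)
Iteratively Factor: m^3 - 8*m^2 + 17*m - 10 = (m - 2)*(m^2 - 6*m + 5) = (m - 5)*(m - 2)*(m - 1)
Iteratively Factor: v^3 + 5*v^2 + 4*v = (v + 1)*(v^2 + 4*v) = (v + 1)*(v + 4)*(v)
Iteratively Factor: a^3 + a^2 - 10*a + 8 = (a - 2)*(a^2 + 3*a - 4) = (a - 2)*(a + 4)*(a - 1)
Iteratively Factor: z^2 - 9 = (z - 3)*(z + 3)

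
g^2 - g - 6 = (g - 3)*(g + 2)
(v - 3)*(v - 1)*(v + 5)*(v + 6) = v^4 + 7*v^3 - 11*v^2 - 87*v + 90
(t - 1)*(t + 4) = t^2 + 3*t - 4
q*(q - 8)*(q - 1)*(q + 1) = q^4 - 8*q^3 - q^2 + 8*q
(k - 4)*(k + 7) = k^2 + 3*k - 28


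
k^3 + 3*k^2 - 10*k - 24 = (k - 3)*(k + 2)*(k + 4)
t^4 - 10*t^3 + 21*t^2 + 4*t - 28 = (t - 7)*(t - 2)^2*(t + 1)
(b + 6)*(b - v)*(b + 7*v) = b^3 + 6*b^2*v + 6*b^2 - 7*b*v^2 + 36*b*v - 42*v^2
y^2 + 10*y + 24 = (y + 4)*(y + 6)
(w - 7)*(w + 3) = w^2 - 4*w - 21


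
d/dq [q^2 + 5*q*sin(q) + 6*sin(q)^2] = 5*q*cos(q) + 2*q + 5*sin(q) + 6*sin(2*q)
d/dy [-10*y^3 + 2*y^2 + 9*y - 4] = -30*y^2 + 4*y + 9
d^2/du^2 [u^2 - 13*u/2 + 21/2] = 2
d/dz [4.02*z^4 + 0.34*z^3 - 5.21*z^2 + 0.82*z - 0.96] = 16.08*z^3 + 1.02*z^2 - 10.42*z + 0.82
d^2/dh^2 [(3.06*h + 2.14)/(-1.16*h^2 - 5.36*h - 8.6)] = (-(2.32*h + 5.36)*(3.06*h + 2.14)*(4.64*h + 10.72) + (21.2976*h + 37.768)*(1.16*h^2 + 5.36*h + 8.6))/(1.16*h^2 + 5.36*h + 8.6)^3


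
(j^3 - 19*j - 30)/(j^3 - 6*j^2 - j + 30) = (j + 3)/(j - 3)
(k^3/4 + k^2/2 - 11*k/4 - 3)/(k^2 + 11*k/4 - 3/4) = (k^3 + 2*k^2 - 11*k - 12)/(4*k^2 + 11*k - 3)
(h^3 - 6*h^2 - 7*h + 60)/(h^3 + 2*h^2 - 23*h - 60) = (h - 4)/(h + 4)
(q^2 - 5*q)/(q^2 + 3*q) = (q - 5)/(q + 3)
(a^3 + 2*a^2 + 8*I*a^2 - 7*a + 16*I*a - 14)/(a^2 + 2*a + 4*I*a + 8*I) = (a^2 + 8*I*a - 7)/(a + 4*I)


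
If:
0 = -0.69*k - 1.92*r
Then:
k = -2.78260869565217*r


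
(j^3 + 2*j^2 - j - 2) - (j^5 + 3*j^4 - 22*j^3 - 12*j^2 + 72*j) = -j^5 - 3*j^4 + 23*j^3 + 14*j^2 - 73*j - 2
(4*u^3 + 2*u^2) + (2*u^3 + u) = 6*u^3 + 2*u^2 + u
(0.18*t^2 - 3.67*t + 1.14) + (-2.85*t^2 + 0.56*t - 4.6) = -2.67*t^2 - 3.11*t - 3.46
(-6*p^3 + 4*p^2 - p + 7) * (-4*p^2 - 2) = 24*p^5 - 16*p^4 + 16*p^3 - 36*p^2 + 2*p - 14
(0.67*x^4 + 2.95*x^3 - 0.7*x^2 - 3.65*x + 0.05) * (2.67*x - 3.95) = 1.7889*x^5 + 5.23*x^4 - 13.5215*x^3 - 6.9805*x^2 + 14.551*x - 0.1975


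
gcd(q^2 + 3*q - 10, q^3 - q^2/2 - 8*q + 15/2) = 1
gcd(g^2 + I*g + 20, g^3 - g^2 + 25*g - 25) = g + 5*I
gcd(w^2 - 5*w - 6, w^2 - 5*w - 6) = w^2 - 5*w - 6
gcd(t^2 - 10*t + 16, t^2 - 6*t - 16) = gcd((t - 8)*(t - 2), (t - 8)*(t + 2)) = t - 8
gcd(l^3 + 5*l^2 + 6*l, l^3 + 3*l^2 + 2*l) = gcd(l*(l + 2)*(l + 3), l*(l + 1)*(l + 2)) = l^2 + 2*l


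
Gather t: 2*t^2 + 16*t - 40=2*t^2 + 16*t - 40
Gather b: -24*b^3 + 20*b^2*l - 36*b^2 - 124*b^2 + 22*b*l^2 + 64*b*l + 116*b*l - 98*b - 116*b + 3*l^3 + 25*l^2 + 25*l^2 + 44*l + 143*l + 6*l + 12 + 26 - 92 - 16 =-24*b^3 + b^2*(20*l - 160) + b*(22*l^2 + 180*l - 214) + 3*l^3 + 50*l^2 + 193*l - 70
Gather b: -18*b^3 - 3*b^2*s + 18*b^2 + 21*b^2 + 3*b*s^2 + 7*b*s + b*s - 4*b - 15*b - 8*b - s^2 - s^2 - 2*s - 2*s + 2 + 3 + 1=-18*b^3 + b^2*(39 - 3*s) + b*(3*s^2 + 8*s - 27) - 2*s^2 - 4*s + 6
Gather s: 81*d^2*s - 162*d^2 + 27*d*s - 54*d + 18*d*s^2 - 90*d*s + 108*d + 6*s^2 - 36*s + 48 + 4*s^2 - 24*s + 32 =-162*d^2 + 54*d + s^2*(18*d + 10) + s*(81*d^2 - 63*d - 60) + 80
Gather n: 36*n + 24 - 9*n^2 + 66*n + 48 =-9*n^2 + 102*n + 72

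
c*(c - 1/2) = c^2 - c/2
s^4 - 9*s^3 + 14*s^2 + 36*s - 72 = (s - 6)*(s - 3)*(s - 2)*(s + 2)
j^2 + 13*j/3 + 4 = (j + 4/3)*(j + 3)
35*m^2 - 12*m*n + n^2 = (-7*m + n)*(-5*m + n)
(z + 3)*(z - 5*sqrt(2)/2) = z^2 - 5*sqrt(2)*z/2 + 3*z - 15*sqrt(2)/2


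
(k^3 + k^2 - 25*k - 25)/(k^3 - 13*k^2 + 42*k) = (k^3 + k^2 - 25*k - 25)/(k*(k^2 - 13*k + 42))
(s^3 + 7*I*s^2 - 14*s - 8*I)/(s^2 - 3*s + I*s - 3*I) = (s^2 + 6*I*s - 8)/(s - 3)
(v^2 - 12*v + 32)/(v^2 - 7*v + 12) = (v - 8)/(v - 3)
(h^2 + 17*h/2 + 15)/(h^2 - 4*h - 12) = (h^2 + 17*h/2 + 15)/(h^2 - 4*h - 12)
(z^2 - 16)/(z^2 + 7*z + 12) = (z - 4)/(z + 3)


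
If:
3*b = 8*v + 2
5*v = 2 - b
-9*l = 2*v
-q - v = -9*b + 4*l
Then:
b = 26/23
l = -8/207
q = 2102/207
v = 4/23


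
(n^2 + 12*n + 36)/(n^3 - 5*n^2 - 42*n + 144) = (n + 6)/(n^2 - 11*n + 24)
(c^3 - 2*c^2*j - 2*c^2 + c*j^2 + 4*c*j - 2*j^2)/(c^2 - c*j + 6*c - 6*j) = (c^2 - c*j - 2*c + 2*j)/(c + 6)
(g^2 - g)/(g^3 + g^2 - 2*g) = 1/(g + 2)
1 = 1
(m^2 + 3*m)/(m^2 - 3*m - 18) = m/(m - 6)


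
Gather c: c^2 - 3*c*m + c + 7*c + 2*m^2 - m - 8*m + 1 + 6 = c^2 + c*(8 - 3*m) + 2*m^2 - 9*m + 7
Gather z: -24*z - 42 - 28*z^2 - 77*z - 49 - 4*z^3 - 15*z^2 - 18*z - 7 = -4*z^3 - 43*z^2 - 119*z - 98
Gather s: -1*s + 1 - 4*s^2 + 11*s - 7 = -4*s^2 + 10*s - 6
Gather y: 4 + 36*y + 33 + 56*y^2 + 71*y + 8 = 56*y^2 + 107*y + 45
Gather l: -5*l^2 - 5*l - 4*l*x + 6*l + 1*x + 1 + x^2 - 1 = -5*l^2 + l*(1 - 4*x) + x^2 + x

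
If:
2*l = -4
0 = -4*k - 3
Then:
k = -3/4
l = -2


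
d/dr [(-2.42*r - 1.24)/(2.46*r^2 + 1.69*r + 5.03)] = (5.9532*r^2 + 6.1008*r - 10.077)/(6.0516*r^4 + 8.3148*r^3 + 27.6037*r^2 + 17.0014*r + 25.3009)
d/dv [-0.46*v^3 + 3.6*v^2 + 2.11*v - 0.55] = -1.38*v^2 + 7.2*v + 2.11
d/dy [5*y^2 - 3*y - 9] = 10*y - 3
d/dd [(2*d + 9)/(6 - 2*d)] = 15/(2*(d - 3)^2)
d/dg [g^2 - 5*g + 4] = 2*g - 5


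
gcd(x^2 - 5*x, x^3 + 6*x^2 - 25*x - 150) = x - 5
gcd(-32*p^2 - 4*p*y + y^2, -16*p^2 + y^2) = 4*p + y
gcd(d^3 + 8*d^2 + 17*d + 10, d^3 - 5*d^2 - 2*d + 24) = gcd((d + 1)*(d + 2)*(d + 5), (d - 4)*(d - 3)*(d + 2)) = d + 2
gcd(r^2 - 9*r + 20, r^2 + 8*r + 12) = 1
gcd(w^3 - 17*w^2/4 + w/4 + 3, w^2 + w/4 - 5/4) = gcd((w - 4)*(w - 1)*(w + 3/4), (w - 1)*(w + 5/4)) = w - 1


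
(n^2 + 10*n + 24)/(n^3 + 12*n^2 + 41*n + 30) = (n + 4)/(n^2 + 6*n + 5)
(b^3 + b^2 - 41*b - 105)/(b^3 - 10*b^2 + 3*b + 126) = (b + 5)/(b - 6)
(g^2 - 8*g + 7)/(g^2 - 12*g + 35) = (g - 1)/(g - 5)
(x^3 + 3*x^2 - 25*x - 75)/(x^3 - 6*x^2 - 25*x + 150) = (x + 3)/(x - 6)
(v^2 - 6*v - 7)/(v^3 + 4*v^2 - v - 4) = (v - 7)/(v^2 + 3*v - 4)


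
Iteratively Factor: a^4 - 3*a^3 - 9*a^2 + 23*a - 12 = (a - 4)*(a^3 + a^2 - 5*a + 3) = (a - 4)*(a - 1)*(a^2 + 2*a - 3) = (a - 4)*(a - 1)^2*(a + 3)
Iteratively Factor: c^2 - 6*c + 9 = (c - 3)*(c - 3)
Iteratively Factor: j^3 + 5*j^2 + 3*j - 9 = (j + 3)*(j^2 + 2*j - 3) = (j - 1)*(j + 3)*(j + 3)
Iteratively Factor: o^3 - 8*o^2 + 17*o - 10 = (o - 1)*(o^2 - 7*o + 10) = (o - 5)*(o - 1)*(o - 2)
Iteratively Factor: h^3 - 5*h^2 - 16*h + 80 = (h - 4)*(h^2 - h - 20) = (h - 4)*(h + 4)*(h - 5)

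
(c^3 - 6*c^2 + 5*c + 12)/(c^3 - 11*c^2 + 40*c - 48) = (c + 1)/(c - 4)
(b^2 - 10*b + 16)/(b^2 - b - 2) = (b - 8)/(b + 1)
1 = 1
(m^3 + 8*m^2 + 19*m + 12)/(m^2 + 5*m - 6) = (m^3 + 8*m^2 + 19*m + 12)/(m^2 + 5*m - 6)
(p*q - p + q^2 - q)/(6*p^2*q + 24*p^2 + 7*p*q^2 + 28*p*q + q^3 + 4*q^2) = (q - 1)/(6*p*q + 24*p + q^2 + 4*q)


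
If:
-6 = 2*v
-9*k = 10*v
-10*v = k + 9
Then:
No Solution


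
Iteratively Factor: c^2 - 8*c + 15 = (c - 3)*(c - 5)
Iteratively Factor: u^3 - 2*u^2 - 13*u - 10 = (u - 5)*(u^2 + 3*u + 2) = (u - 5)*(u + 2)*(u + 1)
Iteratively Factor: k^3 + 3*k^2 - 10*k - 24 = (k + 4)*(k^2 - k - 6) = (k + 2)*(k + 4)*(k - 3)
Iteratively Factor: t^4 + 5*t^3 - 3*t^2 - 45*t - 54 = (t + 3)*(t^3 + 2*t^2 - 9*t - 18) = (t - 3)*(t + 3)*(t^2 + 5*t + 6) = (t - 3)*(t + 3)^2*(t + 2)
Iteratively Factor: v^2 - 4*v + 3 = (v - 3)*(v - 1)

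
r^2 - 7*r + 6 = (r - 6)*(r - 1)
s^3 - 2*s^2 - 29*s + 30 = (s - 6)*(s - 1)*(s + 5)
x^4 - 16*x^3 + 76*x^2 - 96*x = x*(x - 8)*(x - 6)*(x - 2)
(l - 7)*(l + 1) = l^2 - 6*l - 7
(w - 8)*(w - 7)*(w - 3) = w^3 - 18*w^2 + 101*w - 168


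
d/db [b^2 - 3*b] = 2*b - 3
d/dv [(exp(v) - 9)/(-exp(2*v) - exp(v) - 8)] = ((exp(v) - 9)*(2*exp(v) + 1) - exp(2*v) - exp(v) - 8)*exp(v)/(exp(2*v) + exp(v) + 8)^2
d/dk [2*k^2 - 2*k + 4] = 4*k - 2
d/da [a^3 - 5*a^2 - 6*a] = 3*a^2 - 10*a - 6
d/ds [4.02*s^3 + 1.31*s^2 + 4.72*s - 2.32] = 12.06*s^2 + 2.62*s + 4.72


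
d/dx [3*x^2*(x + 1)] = 3*x*(3*x + 2)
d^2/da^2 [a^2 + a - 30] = 2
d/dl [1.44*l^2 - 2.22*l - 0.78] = 2.88*l - 2.22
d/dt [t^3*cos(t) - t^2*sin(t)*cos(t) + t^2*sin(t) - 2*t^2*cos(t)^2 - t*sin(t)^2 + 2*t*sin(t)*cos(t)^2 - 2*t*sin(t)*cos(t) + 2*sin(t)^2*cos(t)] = -t^3*sin(t) + 2*t^2*sin(2*t) + 4*t^2*cos(t) - t^2*cos(2*t) - 2*t*sin(2*t) + 2*sqrt(2)*t*sin(t + pi/4) - 3*t*cos(t)/2 - 4*t*cos(2*t) + 3*t*cos(3*t)/2 - 2*t - sin(2*t) + 2*sin(3*t) + cos(2*t)/2 - 1/2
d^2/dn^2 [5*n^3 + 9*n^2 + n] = 30*n + 18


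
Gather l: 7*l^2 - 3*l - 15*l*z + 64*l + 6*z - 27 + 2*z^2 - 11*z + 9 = 7*l^2 + l*(61 - 15*z) + 2*z^2 - 5*z - 18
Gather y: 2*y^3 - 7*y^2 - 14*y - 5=2*y^3 - 7*y^2 - 14*y - 5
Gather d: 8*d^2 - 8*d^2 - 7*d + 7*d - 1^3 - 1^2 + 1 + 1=0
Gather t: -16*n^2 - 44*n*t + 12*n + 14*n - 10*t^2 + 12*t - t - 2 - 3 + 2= -16*n^2 + 26*n - 10*t^2 + t*(11 - 44*n) - 3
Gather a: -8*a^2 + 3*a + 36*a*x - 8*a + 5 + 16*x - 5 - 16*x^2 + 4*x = -8*a^2 + a*(36*x - 5) - 16*x^2 + 20*x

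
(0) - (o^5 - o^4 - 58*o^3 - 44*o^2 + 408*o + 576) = -o^5 + o^4 + 58*o^3 + 44*o^2 - 408*o - 576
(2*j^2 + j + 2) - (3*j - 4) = 2*j^2 - 2*j + 6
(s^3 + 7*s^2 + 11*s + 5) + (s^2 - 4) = s^3 + 8*s^2 + 11*s + 1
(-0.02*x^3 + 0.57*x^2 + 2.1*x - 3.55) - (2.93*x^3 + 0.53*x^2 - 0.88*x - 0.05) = -2.95*x^3 + 0.0399999999999999*x^2 + 2.98*x - 3.5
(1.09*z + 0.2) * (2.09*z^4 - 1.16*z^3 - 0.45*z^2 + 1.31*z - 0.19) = 2.2781*z^5 - 0.8464*z^4 - 0.7225*z^3 + 1.3379*z^2 + 0.0549*z - 0.038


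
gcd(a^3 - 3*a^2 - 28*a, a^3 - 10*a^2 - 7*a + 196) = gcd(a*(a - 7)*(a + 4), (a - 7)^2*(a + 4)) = a^2 - 3*a - 28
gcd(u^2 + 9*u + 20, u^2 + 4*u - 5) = u + 5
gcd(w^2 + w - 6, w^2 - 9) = w + 3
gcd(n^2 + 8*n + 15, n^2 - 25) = n + 5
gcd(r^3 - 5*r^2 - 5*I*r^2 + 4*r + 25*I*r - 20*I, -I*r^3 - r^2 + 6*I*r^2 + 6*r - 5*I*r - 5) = r - 1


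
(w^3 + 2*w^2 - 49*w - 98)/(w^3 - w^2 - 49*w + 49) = (w + 2)/(w - 1)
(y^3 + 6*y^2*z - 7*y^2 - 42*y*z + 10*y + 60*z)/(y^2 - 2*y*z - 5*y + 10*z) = (y^2 + 6*y*z - 2*y - 12*z)/(y - 2*z)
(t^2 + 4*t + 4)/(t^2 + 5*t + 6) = (t + 2)/(t + 3)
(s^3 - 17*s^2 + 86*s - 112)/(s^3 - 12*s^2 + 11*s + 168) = (s - 2)/(s + 3)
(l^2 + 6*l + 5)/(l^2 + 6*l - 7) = (l^2 + 6*l + 5)/(l^2 + 6*l - 7)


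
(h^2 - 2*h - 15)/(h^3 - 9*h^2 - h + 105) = 1/(h - 7)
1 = 1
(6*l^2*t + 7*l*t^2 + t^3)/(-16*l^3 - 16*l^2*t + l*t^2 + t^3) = t*(6*l + t)/(-16*l^2 + t^2)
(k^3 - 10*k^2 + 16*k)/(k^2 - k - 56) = k*(k - 2)/(k + 7)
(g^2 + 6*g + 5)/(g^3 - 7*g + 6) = (g^2 + 6*g + 5)/(g^3 - 7*g + 6)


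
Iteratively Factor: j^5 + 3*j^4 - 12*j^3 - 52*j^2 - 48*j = (j + 2)*(j^4 + j^3 - 14*j^2 - 24*j) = (j - 4)*(j + 2)*(j^3 + 5*j^2 + 6*j) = j*(j - 4)*(j + 2)*(j^2 + 5*j + 6) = j*(j - 4)*(j + 2)*(j + 3)*(j + 2)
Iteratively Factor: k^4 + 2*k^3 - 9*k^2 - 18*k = (k - 3)*(k^3 + 5*k^2 + 6*k) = k*(k - 3)*(k^2 + 5*k + 6) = k*(k - 3)*(k + 3)*(k + 2)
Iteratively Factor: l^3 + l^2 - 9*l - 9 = (l - 3)*(l^2 + 4*l + 3) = (l - 3)*(l + 1)*(l + 3)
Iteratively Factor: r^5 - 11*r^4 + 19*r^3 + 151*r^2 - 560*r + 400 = (r + 4)*(r^4 - 15*r^3 + 79*r^2 - 165*r + 100) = (r - 5)*(r + 4)*(r^3 - 10*r^2 + 29*r - 20) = (r - 5)^2*(r + 4)*(r^2 - 5*r + 4) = (r - 5)^2*(r - 1)*(r + 4)*(r - 4)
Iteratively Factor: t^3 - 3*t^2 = (t)*(t^2 - 3*t) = t*(t - 3)*(t)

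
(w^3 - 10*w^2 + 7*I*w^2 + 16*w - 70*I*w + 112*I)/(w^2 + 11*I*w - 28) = (w^2 - 10*w + 16)/(w + 4*I)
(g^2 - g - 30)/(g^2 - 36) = (g + 5)/(g + 6)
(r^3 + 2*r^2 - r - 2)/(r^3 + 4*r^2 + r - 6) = (r + 1)/(r + 3)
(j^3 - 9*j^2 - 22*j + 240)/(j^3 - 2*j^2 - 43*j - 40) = (j - 6)/(j + 1)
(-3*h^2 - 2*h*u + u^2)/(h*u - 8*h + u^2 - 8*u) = (-3*h + u)/(u - 8)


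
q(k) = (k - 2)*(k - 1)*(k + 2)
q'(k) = (k - 2)*(k - 1) + (k - 2)*(k + 2) + (k - 1)*(k + 2) = 3*k^2 - 2*k - 4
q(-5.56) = -176.55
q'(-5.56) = 99.86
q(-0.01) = 4.04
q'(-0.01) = -3.98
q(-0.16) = 4.61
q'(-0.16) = -3.60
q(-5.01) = -126.81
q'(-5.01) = 81.32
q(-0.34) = 5.21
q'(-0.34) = -2.97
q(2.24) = 1.26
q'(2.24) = 6.57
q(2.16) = 0.77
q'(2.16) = 5.68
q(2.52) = 3.57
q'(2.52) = 10.01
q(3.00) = 10.00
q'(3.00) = 17.00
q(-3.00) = -20.00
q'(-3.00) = 29.00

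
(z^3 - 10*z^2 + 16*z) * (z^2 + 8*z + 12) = z^5 - 2*z^4 - 52*z^3 + 8*z^2 + 192*z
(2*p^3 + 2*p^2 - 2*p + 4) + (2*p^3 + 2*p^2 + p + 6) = 4*p^3 + 4*p^2 - p + 10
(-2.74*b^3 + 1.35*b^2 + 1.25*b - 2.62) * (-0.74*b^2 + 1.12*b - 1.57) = 2.0276*b^5 - 4.0678*b^4 + 4.8888*b^3 + 1.2193*b^2 - 4.8969*b + 4.1134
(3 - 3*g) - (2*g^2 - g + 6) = -2*g^2 - 2*g - 3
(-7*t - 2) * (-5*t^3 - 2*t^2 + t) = 35*t^4 + 24*t^3 - 3*t^2 - 2*t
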